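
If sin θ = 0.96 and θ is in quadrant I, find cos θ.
cos θ = 0.28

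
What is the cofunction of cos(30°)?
cos(30°) = sin(90° - 30°) = sin(60°)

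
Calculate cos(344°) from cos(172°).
cos(344°) = cos²172° - sin²172° = 0.9613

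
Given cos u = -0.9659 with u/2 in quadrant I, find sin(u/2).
sin(u/2) = ±√((1 - cos u)/2); positive since u/2 ∈ QI, so sin(u/2) = 0.9914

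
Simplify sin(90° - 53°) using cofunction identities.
sin(90° - 53°) = cos(53°)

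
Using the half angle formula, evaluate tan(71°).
tan(71°) = sin 142° / (1 + cos 142°) = 2.904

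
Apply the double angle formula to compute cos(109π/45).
cos(109π/45) = cos²109π/90 - sin²109π/90 = 0.2419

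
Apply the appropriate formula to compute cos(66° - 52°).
cos(66° - 52°) = cos 66° cos 52° + sin 66° sin 52° = 0.9703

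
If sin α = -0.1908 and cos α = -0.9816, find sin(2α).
sin(2α) = 2 sin α cos α = 0.3746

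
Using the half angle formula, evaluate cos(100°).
cos(100°) = -√((1 + cos 200°)/2) = -0.1736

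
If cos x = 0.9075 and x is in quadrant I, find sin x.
sin x = 0.4201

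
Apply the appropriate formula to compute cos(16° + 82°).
cos(16° + 82°) = cos 16° cos 82° - sin 16° sin 82° = -0.1392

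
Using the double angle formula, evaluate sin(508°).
sin(508°) = 2 sin 254° cos 254° = 0.5299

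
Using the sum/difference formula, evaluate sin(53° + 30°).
sin(53° + 30°) = sin 53° cos 30° + cos 53° sin 30° = 0.9925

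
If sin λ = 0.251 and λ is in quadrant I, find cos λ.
cos λ = 0.968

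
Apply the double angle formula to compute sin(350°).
sin(350°) = 2 sin 175° cos 175° = -0.1736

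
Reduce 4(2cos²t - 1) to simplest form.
4(2cos²t - 1) = 4(cos(2t)) (using Double angle)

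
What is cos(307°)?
cos(307°) = 0.6018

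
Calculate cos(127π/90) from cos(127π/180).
cos(127π/90) = cos²127π/180 - sin²127π/180 = -0.2756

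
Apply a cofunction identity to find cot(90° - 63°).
cot(90° - 63°) = tan(63°) = 1.963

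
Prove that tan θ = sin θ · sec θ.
RHS = sin θ · (1/cos θ) = sin θ/cos θ = tan θ = LHS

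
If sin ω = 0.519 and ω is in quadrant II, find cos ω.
cos ω = -0.8548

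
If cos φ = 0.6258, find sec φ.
sec φ = 1/cos φ = 1.598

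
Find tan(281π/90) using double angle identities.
tan(281π/90) = 2 tan 281π/180 / (1 - tan²281π/180) = 0.404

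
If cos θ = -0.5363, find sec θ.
sec θ = 1/cos θ = -1.865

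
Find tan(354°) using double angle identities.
tan(354°) = 2 tan 177° / (1 - tan²177°) = -0.1051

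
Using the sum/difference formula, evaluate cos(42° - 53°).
cos(42° - 53°) = cos 42° cos 53° + sin 42° sin 53° = 0.9816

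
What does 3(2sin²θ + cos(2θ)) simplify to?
3(2sin²θ + cos(2θ)) = 3 (using Double angle)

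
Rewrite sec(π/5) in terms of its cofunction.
sec(π/5) = csc(π/2 - π/5) = csc(3π/10)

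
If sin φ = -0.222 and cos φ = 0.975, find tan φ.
tan φ = sin φ / cos φ = -0.2277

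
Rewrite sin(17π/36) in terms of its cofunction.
sin(17π/36) = cos(π/2 - 17π/36) = cos(π/36)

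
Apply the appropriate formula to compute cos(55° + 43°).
cos(55° + 43°) = cos 55° cos 43° - sin 55° sin 43° = -0.1392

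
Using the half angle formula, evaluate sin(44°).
sin(44°) = √((1 - cos 88°)/2) = 0.6947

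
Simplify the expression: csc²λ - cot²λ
csc²λ - cot²λ = 1 (using Pythagorean identity)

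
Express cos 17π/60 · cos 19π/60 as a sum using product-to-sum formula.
cos 17π/60 cos 19π/60 = (1/2)[cos(17π/60-19π/60) + cos(17π/60+19π/60)]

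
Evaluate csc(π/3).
csc(π/3) = 2√3/3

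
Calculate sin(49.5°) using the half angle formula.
sin(49.5°) = √((1 - cos 99°)/2) = 0.7604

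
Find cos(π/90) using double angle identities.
cos(π/90) = cos²π/180 - sin²π/180 = 0.9994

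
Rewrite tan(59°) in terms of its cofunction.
tan(59°) = cot(90° - 59°) = cot(31°)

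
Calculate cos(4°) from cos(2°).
cos(4°) = 1 - 2sin²2° = 0.9976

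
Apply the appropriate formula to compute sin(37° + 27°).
sin(37° + 27°) = sin 37° cos 27° + cos 37° sin 27° = 0.8988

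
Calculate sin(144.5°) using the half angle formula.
sin(144.5°) = √((1 - cos 289°)/2) = 0.5807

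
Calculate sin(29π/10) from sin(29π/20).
sin(29π/10) = 2 sin 29π/20 cos 29π/20 = 0.309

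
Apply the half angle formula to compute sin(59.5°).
sin(59.5°) = √((1 - cos 119°)/2) = 0.8616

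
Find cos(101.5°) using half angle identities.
cos(101.5°) = -√((1 + cos 203°)/2) = -0.1994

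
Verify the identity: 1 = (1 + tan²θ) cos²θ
RHS = sec²θ · cos²θ = (1/cos²θ) · cos²θ = 1 = LHS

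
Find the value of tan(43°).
tan(43°) = 0.9325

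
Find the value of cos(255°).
cos(255°) = -(√6-√2)/4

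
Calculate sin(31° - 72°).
sin(31° - 72°) = sin 31° cos 72° - cos 31° sin 72° = -0.6561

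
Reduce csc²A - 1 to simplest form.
csc²A - 1 = cot²A (using Pythagorean identity)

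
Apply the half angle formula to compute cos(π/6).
cos(π/6) = √((1 + cos π/3)/2) = √3/2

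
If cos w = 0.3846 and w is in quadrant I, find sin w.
sin w = 0.9231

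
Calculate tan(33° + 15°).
tan(33° + 15°) = (tan 33° + tan 15°)/(1 - tan 33° tan 15°) = 1.111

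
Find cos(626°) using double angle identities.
cos(626°) = cos²313° - sin²313° = -0.06976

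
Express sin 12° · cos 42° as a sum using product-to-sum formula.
sin 12° cos 42° = (1/2)[sin(12°+42°) + sin(12°-42°)]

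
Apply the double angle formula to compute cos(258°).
cos(258°) = 1 - 2sin²129° = -0.2079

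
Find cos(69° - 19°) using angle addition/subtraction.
cos(69° - 19°) = cos 69° cos 19° + sin 69° sin 19° = 0.6428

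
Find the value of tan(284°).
tan(284°) = -4.011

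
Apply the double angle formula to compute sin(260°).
sin(260°) = 2 sin 130° cos 130° = -0.9848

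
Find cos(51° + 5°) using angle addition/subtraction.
cos(51° + 5°) = cos 51° cos 5° - sin 51° sin 5° = 0.5592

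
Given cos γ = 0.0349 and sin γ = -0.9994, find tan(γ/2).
tan(γ/2) = sin γ / (1 + cos γ) = -0.9657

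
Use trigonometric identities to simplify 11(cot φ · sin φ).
11(cot φ · sin φ) = 11(cos φ) (using Quotient identity)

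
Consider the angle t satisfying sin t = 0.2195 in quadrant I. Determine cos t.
cos t = √(1 - sin²t) = 0.9756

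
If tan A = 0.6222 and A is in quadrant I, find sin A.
sin A = 0.5283 (using tan²A + 1 = sec²A)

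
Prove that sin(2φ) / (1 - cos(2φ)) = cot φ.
LHS = 2 sin φ cos φ / (2sin²φ) = cos φ/sin φ = cot φ = RHS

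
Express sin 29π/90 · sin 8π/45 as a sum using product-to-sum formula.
sin 29π/90 sin 8π/45 = (1/2)[cos(29π/90-8π/45) - cos(29π/90+8π/45)]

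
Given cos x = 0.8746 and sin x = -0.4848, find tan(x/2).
tan(x/2) = sin x / (1 + cos x) = -0.2586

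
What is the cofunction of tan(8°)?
tan(8°) = cot(90° - 8°) = cot(82°)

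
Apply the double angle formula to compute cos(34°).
cos(34°) = cos²17° - sin²17° = 0.829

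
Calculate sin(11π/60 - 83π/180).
sin(11π/60 - 83π/180) = sin 11π/60 cos 83π/180 - cos 11π/60 sin 83π/180 = -0.766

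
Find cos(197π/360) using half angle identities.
cos(197π/360) = -√((1 + cos 197π/180)/2) = -0.1478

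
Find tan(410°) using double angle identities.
tan(410°) = 2 tan 205° / (1 - tan²205°) = 1.192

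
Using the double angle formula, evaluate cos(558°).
cos(558°) = cos²279° - sin²279° = -0.9511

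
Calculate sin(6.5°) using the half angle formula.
sin(6.5°) = √((1 - cos 13°)/2) = 0.1132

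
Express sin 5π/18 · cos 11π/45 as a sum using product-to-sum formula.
sin 5π/18 cos 11π/45 = (1/2)[sin(5π/18+11π/45) + sin(5π/18-11π/45)]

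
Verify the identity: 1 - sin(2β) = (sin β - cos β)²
RHS = sin²β - 2 sin β cos β + cos²β = (sin²β + cos²β) - 2 sin β cos β = 1 - sin(2β) = LHS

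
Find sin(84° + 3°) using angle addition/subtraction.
sin(84° + 3°) = sin 84° cos 3° + cos 84° sin 3° = 0.9986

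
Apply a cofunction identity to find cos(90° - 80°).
cos(90° - 80°) = sin(80°) = 0.9848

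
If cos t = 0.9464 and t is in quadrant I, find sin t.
sin t = 0.323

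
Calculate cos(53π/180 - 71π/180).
cos(53π/180 - 71π/180) = cos 53π/180 cos 71π/180 + sin 53π/180 sin 71π/180 = 0.9511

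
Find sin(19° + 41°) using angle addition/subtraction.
sin(19° + 41°) = sin 19° cos 41° + cos 19° sin 41° = √3/2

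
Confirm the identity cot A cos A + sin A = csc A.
LHS = cos²A/sin A + sin A = (cos²A + sin²A)/sin A = 1/sin A = csc A = RHS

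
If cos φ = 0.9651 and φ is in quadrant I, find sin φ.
sin φ = 0.2619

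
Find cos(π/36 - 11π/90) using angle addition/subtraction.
cos(π/36 - 11π/90) = cos π/36 cos 11π/90 + sin π/36 sin 11π/90 = 0.9563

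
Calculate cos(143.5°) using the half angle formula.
cos(143.5°) = -√((1 + cos 287°)/2) = -0.8039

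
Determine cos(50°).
cos(50°) = 0.6428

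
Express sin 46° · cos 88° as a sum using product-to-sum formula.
sin 46° cos 88° = (1/2)[sin(46°+88°) + sin(46°-88°)]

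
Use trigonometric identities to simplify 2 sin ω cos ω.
2 sin ω cos ω = sin(2ω) (using Double angle)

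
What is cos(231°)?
cos(231°) = -0.6293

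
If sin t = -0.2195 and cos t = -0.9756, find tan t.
tan t = sin t / cos t = 0.225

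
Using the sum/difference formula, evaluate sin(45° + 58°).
sin(45° + 58°) = sin 45° cos 58° + cos 45° sin 58° = 0.9744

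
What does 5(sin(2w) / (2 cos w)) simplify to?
5(sin(2w) / (2 cos w)) = 5(sin w) (using Double angle)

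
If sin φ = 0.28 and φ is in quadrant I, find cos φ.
cos φ = 0.96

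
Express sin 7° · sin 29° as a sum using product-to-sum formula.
sin 7° sin 29° = (1/2)[cos(7°-29°) - cos(7°+29°)]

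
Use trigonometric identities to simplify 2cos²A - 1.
2cos²A - 1 = cos(2A) (using Double angle)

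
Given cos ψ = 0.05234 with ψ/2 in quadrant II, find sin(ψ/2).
sin(ψ/2) = ±√((1 - cos ψ)/2); positive since ψ/2 ∈ QII, so sin(ψ/2) = 0.6884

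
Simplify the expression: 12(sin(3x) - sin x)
12(sin(3x) - sin x) = 12(2 cos(2x) sin x) (using Sum-to-product)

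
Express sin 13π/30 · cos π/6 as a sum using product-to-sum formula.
sin 13π/30 cos π/6 = (1/2)[sin(13π/30+π/6) + sin(13π/30-π/6)]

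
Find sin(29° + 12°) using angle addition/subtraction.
sin(29° + 12°) = sin 29° cos 12° + cos 29° sin 12° = 0.6561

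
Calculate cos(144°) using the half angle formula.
cos(144°) = -√((1 + cos 288°)/2) = -0.809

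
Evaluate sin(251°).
sin(251°) = -0.9455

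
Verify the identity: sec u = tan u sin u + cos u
RHS = sin²u/cos u + cos u = (sin²u + cos²u)/cos u = 1/cos u = sec u = LHS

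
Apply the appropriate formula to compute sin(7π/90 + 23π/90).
sin(7π/90 + 23π/90) = sin 7π/90 cos 23π/90 + cos 7π/90 sin 23π/90 = √3/2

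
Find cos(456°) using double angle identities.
cos(456°) = cos²228° - sin²228° = -0.1045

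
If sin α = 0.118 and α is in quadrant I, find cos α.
cos α = 0.993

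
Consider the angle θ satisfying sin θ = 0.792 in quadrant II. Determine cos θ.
cos θ = ±√(1 - sin²θ) = -0.6105 (negative in QII)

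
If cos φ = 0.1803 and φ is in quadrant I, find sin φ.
sin φ = 0.9836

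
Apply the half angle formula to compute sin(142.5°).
sin(142.5°) = √((1 - cos 285°)/2) = 0.6088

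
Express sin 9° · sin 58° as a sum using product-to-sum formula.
sin 9° sin 58° = (1/2)[cos(9°-58°) - cos(9°+58°)]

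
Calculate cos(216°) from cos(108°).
cos(216°) = cos²108° - sin²108° = -0.809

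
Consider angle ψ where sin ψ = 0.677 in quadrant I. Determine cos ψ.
cos ψ = √(1 - sin²ψ) = 0.736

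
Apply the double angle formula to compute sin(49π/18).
sin(49π/18) = 2 sin 49π/36 cos 49π/36 = 0.766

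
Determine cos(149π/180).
cos(149π/180) = -0.8572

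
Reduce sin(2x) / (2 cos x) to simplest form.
sin(2x) / (2 cos x) = sin x (using Double angle)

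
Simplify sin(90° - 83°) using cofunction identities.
sin(90° - 83°) = cos(83°)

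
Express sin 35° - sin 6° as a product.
sin 35° - sin 6° = 2 cos(20.5°) sin(14.5°)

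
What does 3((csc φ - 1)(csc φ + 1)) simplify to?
3((csc φ - 1)(csc φ + 1)) = 3(cot²φ) (using Diff. of squares)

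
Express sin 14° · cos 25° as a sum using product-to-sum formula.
sin 14° cos 25° = (1/2)[sin(14°+25°) + sin(14°-25°)]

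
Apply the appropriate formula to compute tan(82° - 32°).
tan(82° - 32°) = (tan 82° - tan 32°)/(1 + tan 82° tan 32°) = 1.192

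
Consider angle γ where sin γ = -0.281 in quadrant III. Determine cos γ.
cos γ = ±√(1 - sin²γ) = -0.9597 (negative in QIII)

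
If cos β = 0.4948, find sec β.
sec β = 1/cos β = 2.021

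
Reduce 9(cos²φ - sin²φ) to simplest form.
9(cos²φ - sin²φ) = 9(cos(2φ)) (using Double angle)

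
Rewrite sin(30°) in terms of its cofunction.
sin(30°) = cos(90° - 30°) = cos(60°)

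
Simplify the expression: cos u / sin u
cos u / sin u = cot u (using Quotient identity)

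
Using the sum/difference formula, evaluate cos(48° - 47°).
cos(48° - 47°) = cos 48° cos 47° + sin 48° sin 47° = 0.9998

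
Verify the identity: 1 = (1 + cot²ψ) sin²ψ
RHS = csc²ψ · sin²ψ = (1/sin²ψ) · sin²ψ = 1 = LHS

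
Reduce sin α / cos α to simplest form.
sin α / cos α = tan α (using Quotient identity)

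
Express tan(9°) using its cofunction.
tan(9°) = cot(90° - 9°) = cot(81°)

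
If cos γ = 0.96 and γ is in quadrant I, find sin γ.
sin γ = 0.28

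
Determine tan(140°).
tan(140°) = -0.8391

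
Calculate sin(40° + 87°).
sin(40° + 87°) = sin 40° cos 87° + cos 40° sin 87° = 0.7986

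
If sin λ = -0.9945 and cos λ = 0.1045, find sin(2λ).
sin(2λ) = 2 sin λ cos λ = -0.2079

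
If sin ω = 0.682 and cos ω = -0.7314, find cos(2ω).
cos(2ω) = cos²ω - sin²ω = 0.06982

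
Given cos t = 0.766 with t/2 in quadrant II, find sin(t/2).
sin(t/2) = ±√((1 - cos t)/2); positive since t/2 ∈ QII, so sin(t/2) = 0.3421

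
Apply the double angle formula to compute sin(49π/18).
sin(49π/18) = 2 sin 49π/36 cos 49π/36 = 0.766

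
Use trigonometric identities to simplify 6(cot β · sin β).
6(cot β · sin β) = 6(cos β) (using Quotient identity)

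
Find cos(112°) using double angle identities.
cos(112°) = cos²56° - sin²56° = -0.3746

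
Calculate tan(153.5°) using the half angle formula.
tan(153.5°) = sin 307° / (1 + cos 307°) = -0.4986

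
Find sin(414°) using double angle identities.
sin(414°) = 2 sin 207° cos 207° = 0.809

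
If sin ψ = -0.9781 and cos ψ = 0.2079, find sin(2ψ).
sin(2ψ) = 2 sin ψ cos ψ = -0.4067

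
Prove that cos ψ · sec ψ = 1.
LHS = cos ψ · (1/cos ψ) = 1 = RHS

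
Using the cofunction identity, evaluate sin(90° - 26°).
sin(90° - 26°) = cos(26°) = 0.8988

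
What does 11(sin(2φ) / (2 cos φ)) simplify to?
11(sin(2φ) / (2 cos φ)) = 11(sin φ) (using Double angle)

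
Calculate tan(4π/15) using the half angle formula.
tan(4π/15) = sin 8π/15 / (1 + cos 8π/15) = 1.111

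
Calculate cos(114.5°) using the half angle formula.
cos(114.5°) = -√((1 + cos 229°)/2) = -0.4147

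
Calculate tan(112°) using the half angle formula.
tan(112°) = sin 224° / (1 + cos 224°) = -2.475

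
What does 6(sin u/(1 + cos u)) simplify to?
6(sin u/(1 + cos u)) = 6(tan(u/2)) (using Half angle)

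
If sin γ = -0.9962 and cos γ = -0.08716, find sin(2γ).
sin(2γ) = 2 sin γ cos γ = 0.1737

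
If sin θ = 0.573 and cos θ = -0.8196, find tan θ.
tan θ = sin θ / cos θ = -0.6991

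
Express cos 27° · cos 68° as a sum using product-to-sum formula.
cos 27° cos 68° = (1/2)[cos(27°-68°) + cos(27°+68°)]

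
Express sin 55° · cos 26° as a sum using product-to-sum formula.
sin 55° cos 26° = (1/2)[sin(55°+26°) + sin(55°-26°)]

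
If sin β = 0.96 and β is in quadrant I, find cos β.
cos β = 0.28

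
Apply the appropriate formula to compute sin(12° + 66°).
sin(12° + 66°) = sin 12° cos 66° + cos 12° sin 66° = 0.9781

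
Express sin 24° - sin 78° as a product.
sin 24° - sin 78° = 2 cos(51°) sin(-27°)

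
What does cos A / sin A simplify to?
cos A / sin A = cot A (using Quotient identity)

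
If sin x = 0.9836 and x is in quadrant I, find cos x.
cos x = 0.1804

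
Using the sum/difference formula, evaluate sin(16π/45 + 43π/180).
sin(16π/45 + 43π/180) = sin 16π/45 cos 43π/180 + cos 16π/45 sin 43π/180 = 0.9563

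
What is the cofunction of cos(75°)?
cos(75°) = sin(90° - 75°) = sin(15°)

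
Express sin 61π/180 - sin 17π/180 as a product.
sin 61π/180 - sin 17π/180 = 2 cos(13π/60) sin(11π/90)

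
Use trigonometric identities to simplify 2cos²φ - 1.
2cos²φ - 1 = cos(2φ) (using Double angle)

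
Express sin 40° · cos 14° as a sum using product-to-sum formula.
sin 40° cos 14° = (1/2)[sin(40°+14°) + sin(40°-14°)]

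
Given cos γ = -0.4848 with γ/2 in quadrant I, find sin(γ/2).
sin(γ/2) = ±√((1 - cos γ)/2); positive since γ/2 ∈ QI, so sin(γ/2) = 0.8616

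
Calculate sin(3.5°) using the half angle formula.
sin(3.5°) = √((1 - cos 7°)/2) = 0.06105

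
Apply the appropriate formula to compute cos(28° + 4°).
cos(28° + 4°) = cos 28° cos 4° - sin 28° sin 4° = 0.848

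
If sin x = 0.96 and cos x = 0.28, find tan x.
tan x = sin x / cos x = 3.429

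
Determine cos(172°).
cos(172°) = -0.9903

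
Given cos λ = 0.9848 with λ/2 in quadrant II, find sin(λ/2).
sin(λ/2) = ±√((1 - cos λ)/2); positive since λ/2 ∈ QII, so sin(λ/2) = 0.08718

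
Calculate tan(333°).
tan(333°) = -0.5095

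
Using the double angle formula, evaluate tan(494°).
tan(494°) = 2 tan 247° / (1 - tan²247°) = -1.036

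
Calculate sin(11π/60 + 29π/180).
sin(11π/60 + 29π/180) = sin 11π/60 cos 29π/180 + cos 11π/60 sin 29π/180 = 0.8829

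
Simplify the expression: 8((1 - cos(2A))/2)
8((1 - cos(2A))/2) = 8(sin²A) (using Power reduction)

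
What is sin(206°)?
sin(206°) = -0.4384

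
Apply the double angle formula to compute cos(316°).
cos(316°) = 1 - 2sin²158° = 0.7193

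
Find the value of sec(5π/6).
sec(5π/6) = -2√3/3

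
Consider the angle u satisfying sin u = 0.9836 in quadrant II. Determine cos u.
cos u = ±√(1 - sin²u) = -0.1804 (negative in QII)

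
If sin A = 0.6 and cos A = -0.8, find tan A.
tan A = sin A / cos A = -0.75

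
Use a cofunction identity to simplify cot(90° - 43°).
cot(90° - 43°) = tan(43°)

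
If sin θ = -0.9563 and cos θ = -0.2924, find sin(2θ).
sin(2θ) = 2 sin θ cos θ = 0.5592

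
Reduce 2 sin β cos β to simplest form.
2 sin β cos β = sin(2β) (using Double angle)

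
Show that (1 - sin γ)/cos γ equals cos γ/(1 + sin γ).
LHS = (1 - sin γ)(1 + sin γ) / (cos γ(1 + sin γ)) = (1 - sin²γ) / (cos γ(1 + sin γ)) = cos²γ / (cos γ(1 + sin γ)) = cos γ/(1 + sin γ) = RHS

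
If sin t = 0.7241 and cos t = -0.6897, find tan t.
tan t = sin t / cos t = -1.05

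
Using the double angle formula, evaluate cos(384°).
cos(384°) = cos²192° - sin²192° = 0.9135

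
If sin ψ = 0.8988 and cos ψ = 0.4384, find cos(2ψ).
cos(2ψ) = cos²ψ - sin²ψ = -0.6156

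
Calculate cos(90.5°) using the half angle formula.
cos(90.5°) = -√((1 + cos 181°)/2) = -0.008727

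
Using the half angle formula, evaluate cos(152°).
cos(152°) = -√((1 + cos 304°)/2) = -0.8829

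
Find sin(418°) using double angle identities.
sin(418°) = 2 sin 209° cos 209° = 0.848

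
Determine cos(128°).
cos(128°) = -0.6157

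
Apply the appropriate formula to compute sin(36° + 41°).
sin(36° + 41°) = sin 36° cos 41° + cos 36° sin 41° = 0.9744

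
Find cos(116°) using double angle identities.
cos(116°) = cos²58° - sin²58° = -0.4384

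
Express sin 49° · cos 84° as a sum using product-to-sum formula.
sin 49° cos 84° = (1/2)[sin(49°+84°) + sin(49°-84°)]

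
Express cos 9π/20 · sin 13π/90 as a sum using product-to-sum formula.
cos 9π/20 sin 13π/90 = (1/2)[sin(9π/20+13π/90) - sin(9π/20-13π/90)]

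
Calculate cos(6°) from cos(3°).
cos(6°) = cos²3° - sin²3° = 0.9945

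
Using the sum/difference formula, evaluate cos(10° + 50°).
cos(10° + 50°) = cos 10° cos 50° - sin 10° sin 50° = 1/2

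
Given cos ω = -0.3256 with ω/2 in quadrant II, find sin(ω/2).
sin(ω/2) = ±√((1 - cos ω)/2); positive since ω/2 ∈ QII, so sin(ω/2) = 0.8141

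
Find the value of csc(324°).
csc(324°) = -1.701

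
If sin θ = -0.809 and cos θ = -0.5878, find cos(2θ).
cos(2θ) = cos²θ - sin²θ = -0.309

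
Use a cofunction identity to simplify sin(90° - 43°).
sin(90° - 43°) = cos(43°)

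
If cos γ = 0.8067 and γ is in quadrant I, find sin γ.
sin γ = 0.591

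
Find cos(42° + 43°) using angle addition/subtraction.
cos(42° + 43°) = cos 42° cos 43° - sin 42° sin 43° = 0.08716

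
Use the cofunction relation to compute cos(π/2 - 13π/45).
cos(π/2 - 13π/45) = sin(13π/45) = 0.788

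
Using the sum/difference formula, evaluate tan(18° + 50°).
tan(18° + 50°) = (tan 18° + tan 50°)/(1 - tan 18° tan 50°) = 2.475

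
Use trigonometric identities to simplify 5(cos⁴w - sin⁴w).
5(cos⁴w - sin⁴w) = 5(cos(2w)) (using Factoring + double angle)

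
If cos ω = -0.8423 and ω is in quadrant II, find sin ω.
sin ω = 0.539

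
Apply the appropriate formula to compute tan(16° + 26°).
tan(16° + 26°) = (tan 16° + tan 26°)/(1 - tan 16° tan 26°) = 0.9004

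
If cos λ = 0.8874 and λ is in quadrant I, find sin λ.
sin λ = 0.461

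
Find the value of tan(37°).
tan(37°) = 0.7536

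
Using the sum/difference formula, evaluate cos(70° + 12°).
cos(70° + 12°) = cos 70° cos 12° - sin 70° sin 12° = 0.1392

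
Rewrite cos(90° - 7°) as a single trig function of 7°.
cos(90° - 7°) = sin(7°)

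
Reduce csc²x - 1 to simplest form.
csc²x - 1 = cot²x (using Pythagorean identity)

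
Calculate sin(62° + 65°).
sin(62° + 65°) = sin 62° cos 65° + cos 62° sin 65° = 0.7986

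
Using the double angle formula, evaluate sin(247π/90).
sin(247π/90) = 2 sin 247π/180 cos 247π/180 = 0.7193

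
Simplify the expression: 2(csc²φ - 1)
2(csc²φ - 1) = 2(cot²φ) (using Pythagorean identity)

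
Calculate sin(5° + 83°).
sin(5° + 83°) = sin 5° cos 83° + cos 5° sin 83° = 0.9994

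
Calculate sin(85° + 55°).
sin(85° + 55°) = sin 85° cos 55° + cos 85° sin 55° = 0.6428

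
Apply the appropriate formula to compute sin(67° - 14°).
sin(67° - 14°) = sin 67° cos 14° - cos 67° sin 14° = 0.7986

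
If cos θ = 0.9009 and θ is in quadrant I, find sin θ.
sin θ = 0.434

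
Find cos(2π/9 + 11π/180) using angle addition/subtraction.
cos(2π/9 + 11π/180) = cos 2π/9 cos 11π/180 - sin 2π/9 sin 11π/180 = 0.6293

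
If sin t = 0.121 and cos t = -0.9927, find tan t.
tan t = sin t / cos t = -0.1219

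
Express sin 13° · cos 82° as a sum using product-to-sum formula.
sin 13° cos 82° = (1/2)[sin(13°+82°) + sin(13°-82°)]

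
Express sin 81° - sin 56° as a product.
sin 81° - sin 56° = 2 cos(68.5°) sin(12.5°)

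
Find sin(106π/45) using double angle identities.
sin(106π/45) = 2 sin 53π/45 cos 53π/45 = 0.8988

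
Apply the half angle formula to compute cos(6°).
cos(6°) = √((1 + cos 12°)/2) = 0.9945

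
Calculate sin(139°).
sin(139°) = 0.6561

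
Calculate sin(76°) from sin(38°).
sin(76°) = 2 sin 38° cos 38° = 0.9703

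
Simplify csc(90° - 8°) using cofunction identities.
csc(90° - 8°) = sec(8°)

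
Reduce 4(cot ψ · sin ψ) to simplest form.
4(cot ψ · sin ψ) = 4(cos ψ) (using Quotient identity)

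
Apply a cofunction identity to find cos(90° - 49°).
cos(90° - 49°) = sin(49°) = 0.7547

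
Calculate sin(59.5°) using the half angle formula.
sin(59.5°) = √((1 - cos 119°)/2) = 0.8616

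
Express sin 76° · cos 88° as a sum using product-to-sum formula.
sin 76° cos 88° = (1/2)[sin(76°+88°) + sin(76°-88°)]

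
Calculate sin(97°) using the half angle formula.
sin(97°) = √((1 - cos 194°)/2) = 0.9925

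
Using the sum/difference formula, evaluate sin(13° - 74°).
sin(13° - 74°) = sin 13° cos 74° - cos 13° sin 74° = -0.8746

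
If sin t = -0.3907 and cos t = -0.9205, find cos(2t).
cos(2t) = cos²t - sin²t = 0.6947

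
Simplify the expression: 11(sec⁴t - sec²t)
11(sec⁴t - sec²t) = 11(tan⁴t + tan²t) (using Pythagorean)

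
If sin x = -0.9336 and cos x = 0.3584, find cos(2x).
cos(2x) = cos²x - sin²x = -0.7432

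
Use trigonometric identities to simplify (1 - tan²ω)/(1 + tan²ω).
(1 - tan²ω)/(1 + tan²ω) = cos(2ω) (using Double angle)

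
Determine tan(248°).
tan(248°) = 2.475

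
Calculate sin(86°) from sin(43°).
sin(86°) = 2 sin 43° cos 43° = 0.9976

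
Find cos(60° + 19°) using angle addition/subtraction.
cos(60° + 19°) = cos 60° cos 19° - sin 60° sin 19° = 0.1908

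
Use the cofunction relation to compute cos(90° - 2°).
cos(90° - 2°) = sin(2°) = 0.0349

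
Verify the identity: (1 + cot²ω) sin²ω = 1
LHS = csc²ω · sin²ω = (1/sin²ω) · sin²ω = 1 = RHS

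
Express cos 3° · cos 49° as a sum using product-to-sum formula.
cos 3° cos 49° = (1/2)[cos(3°-49°) + cos(3°+49°)]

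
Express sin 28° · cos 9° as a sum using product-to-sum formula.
sin 28° cos 9° = (1/2)[sin(28°+9°) + sin(28°-9°)]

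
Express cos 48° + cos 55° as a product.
cos 48° + cos 55° = 2 cos(51.5°) cos(-3.5°)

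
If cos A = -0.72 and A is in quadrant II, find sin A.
sin A = 0.694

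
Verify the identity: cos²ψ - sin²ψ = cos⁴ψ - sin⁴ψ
RHS = (cos²ψ - sin²ψ)(cos²ψ + sin²ψ) = (cos²ψ - sin²ψ) · 1 = cos²ψ - sin²ψ = LHS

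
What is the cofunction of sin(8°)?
sin(8°) = cos(90° - 8°) = cos(82°)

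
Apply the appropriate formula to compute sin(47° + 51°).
sin(47° + 51°) = sin 47° cos 51° + cos 47° sin 51° = 0.9903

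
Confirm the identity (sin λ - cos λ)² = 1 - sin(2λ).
LHS = sin²λ - 2 sin λ cos λ + cos²λ = (sin²λ + cos²λ) - 2 sin λ cos λ = 1 - sin(2λ) = RHS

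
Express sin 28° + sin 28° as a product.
sin 28° + sin 28° = 2 sin(28°) cos(0°)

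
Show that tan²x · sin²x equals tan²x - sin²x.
RHS = sin²x/cos²x - sin²x = sin²x(1/cos²x - 1) = sin²x · (1 - cos²x)/cos²x = sin²x · sin²x/cos²x = sin²x · tan²x = LHS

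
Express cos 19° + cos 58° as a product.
cos 19° + cos 58° = 2 cos(38.5°) cos(-19.5°)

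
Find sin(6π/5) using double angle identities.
sin(6π/5) = 2 sin 3π/5 cos 3π/5 = -0.5878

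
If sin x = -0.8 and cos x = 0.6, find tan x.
tan x = sin x / cos x = -1.333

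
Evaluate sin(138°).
sin(138°) = 0.6691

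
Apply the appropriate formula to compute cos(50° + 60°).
cos(50° + 60°) = cos 50° cos 60° - sin 50° sin 60° = -0.342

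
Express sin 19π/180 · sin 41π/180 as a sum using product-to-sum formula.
sin 19π/180 sin 41π/180 = (1/2)[cos(19π/180-41π/180) - cos(19π/180+41π/180)]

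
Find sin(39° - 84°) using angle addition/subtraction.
sin(39° - 84°) = sin 39° cos 84° - cos 39° sin 84° = -√2/2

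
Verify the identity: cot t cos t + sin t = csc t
LHS = cos²t/sin t + sin t = (cos²t + sin²t)/sin t = 1/sin t = csc t = RHS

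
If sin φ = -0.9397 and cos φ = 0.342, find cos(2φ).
cos(2φ) = cos²φ - sin²φ = -0.7661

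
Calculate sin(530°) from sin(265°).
sin(530°) = 2 sin 265° cos 265° = 0.1736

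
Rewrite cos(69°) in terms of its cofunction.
cos(69°) = sin(90° - 69°) = sin(21°)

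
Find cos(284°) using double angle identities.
cos(284°) = cos²142° - sin²142° = 0.2419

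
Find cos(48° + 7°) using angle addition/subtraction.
cos(48° + 7°) = cos 48° cos 7° - sin 48° sin 7° = 0.5736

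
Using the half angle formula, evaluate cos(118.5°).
cos(118.5°) = -√((1 + cos 237°)/2) = -0.4772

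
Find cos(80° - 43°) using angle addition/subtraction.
cos(80° - 43°) = cos 80° cos 43° + sin 80° sin 43° = 0.7986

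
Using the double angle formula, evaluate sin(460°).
sin(460°) = 2 sin 230° cos 230° = 0.9848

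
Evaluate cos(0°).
cos(0°) = 1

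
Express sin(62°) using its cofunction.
sin(62°) = cos(90° - 62°) = cos(28°)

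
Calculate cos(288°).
cos(288°) = 0.309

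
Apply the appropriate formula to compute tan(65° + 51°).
tan(65° + 51°) = (tan 65° + tan 51°)/(1 - tan 65° tan 51°) = -2.05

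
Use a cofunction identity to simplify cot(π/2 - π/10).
cot(π/2 - π/10) = tan(π/10)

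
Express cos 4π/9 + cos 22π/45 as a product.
cos 4π/9 + cos 22π/45 = 2 cos(7π/15) cos(-π/45)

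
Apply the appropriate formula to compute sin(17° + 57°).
sin(17° + 57°) = sin 17° cos 57° + cos 17° sin 57° = 0.9613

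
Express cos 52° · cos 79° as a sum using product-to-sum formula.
cos 52° cos 79° = (1/2)[cos(52°-79°) + cos(52°+79°)]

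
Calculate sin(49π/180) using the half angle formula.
sin(49π/180) = √((1 - cos 49π/90)/2) = 0.7547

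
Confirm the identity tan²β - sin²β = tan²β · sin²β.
LHS = sin²β/cos²β - sin²β = sin²β(1/cos²β - 1) = sin²β · (1 - cos²β)/cos²β = sin²β · sin²β/cos²β = sin²β · tan²β = RHS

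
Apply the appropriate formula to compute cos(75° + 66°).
cos(75° + 66°) = cos 75° cos 66° - sin 75° sin 66° = -0.7771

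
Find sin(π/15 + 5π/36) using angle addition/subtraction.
sin(π/15 + 5π/36) = sin π/15 cos 5π/36 + cos π/15 sin 5π/36 = 0.6018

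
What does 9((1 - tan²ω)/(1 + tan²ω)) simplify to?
9((1 - tan²ω)/(1 + tan²ω)) = 9(cos(2ω)) (using Double angle)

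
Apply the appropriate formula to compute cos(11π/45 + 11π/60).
cos(11π/45 + 11π/60) = cos 11π/45 cos 11π/60 - sin 11π/45 sin 11π/60 = 0.225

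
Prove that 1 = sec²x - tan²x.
RHS = 1/cos²x - sin²x/cos²x = (1 - sin²x)/cos²x = cos²x/cos²x = 1 = LHS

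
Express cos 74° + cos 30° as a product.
cos 74° + cos 30° = 2 cos(52°) cos(22°)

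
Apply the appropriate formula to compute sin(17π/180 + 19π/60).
sin(17π/180 + 19π/60) = sin 17π/180 cos 19π/60 + cos 17π/180 sin 19π/60 = 0.9613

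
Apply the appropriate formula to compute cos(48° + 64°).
cos(48° + 64°) = cos 48° cos 64° - sin 48° sin 64° = -0.3746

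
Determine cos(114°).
cos(114°) = -0.4067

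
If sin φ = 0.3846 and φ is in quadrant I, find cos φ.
cos φ = 0.9231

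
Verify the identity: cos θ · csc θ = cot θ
LHS = cos θ · (1/sin θ) = cos θ/sin θ = cot θ = RHS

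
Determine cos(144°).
cos(144°) = -0.809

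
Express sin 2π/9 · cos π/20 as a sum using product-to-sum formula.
sin 2π/9 cos π/20 = (1/2)[sin(2π/9+π/20) + sin(2π/9-π/20)]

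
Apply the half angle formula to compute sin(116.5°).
sin(116.5°) = √((1 - cos 233°)/2) = 0.8949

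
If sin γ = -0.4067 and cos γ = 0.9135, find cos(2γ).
cos(2γ) = cos²γ - sin²γ = 0.6691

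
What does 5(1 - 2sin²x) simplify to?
5(1 - 2sin²x) = 5(cos(2x)) (using Double angle)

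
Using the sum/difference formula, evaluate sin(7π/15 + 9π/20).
sin(7π/15 + 9π/20) = sin 7π/15 cos 9π/20 + cos 7π/15 sin 9π/20 = (√6-√2)/4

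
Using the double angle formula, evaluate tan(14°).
tan(14°) = 2 tan 7° / (1 - tan²7°) = 0.2493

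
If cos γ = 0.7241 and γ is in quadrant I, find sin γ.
sin γ = 0.6897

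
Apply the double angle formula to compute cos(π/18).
cos(π/18) = cos²π/36 - sin²π/36 = 0.9848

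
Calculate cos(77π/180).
cos(77π/180) = 0.225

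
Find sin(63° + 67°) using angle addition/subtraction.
sin(63° + 67°) = sin 63° cos 67° + cos 63° sin 67° = 0.766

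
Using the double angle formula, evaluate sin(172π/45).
sin(172π/45) = 2 sin 86π/45 cos 86π/45 = -0.5299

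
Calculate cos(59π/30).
cos(59π/30) = 0.9945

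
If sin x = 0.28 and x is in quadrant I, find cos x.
cos x = 0.96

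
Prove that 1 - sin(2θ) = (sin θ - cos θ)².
RHS = sin²θ - 2 sin θ cos θ + cos²θ = (sin²θ + cos²θ) - 2 sin θ cos θ = 1 - sin(2θ) = LHS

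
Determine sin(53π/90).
sin(53π/90) = 0.9613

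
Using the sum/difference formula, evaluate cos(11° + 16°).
cos(11° + 16°) = cos 11° cos 16° - sin 11° sin 16° = 0.891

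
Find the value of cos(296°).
cos(296°) = 0.4384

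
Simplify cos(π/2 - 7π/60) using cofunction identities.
cos(π/2 - 7π/60) = sin(7π/60)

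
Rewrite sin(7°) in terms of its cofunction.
sin(7°) = cos(90° - 7°) = cos(83°)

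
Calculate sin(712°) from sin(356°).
sin(712°) = 2 sin 356° cos 356° = -0.1392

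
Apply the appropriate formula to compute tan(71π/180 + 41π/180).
tan(71π/180 + 41π/180) = (tan 71π/180 + tan 41π/180)/(1 - tan 71π/180 tan 41π/180) = -2.475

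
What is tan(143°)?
tan(143°) = -0.7536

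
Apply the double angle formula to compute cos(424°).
cos(424°) = cos²212° - sin²212° = 0.4384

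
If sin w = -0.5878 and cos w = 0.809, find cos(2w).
cos(2w) = cos²w - sin²w = 0.309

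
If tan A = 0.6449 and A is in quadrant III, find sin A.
sin A = -0.542 (using tan²A + 1 = sec²A)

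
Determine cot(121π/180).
cot(121π/180) = -0.6009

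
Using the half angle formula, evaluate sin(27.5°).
sin(27.5°) = √((1 - cos 55°)/2) = 0.4617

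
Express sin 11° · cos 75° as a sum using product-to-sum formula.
sin 11° cos 75° = (1/2)[sin(11°+75°) + sin(11°-75°)]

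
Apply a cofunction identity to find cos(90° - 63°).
cos(90° - 63°) = sin(63°) = 0.891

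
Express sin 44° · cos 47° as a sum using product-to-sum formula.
sin 44° cos 47° = (1/2)[sin(44°+47°) + sin(44°-47°)]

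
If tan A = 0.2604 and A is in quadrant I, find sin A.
sin A = 0.252 (using tan²A + 1 = sec²A)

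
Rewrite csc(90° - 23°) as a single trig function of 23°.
csc(90° - 23°) = sec(23°)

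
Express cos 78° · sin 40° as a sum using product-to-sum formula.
cos 78° sin 40° = (1/2)[sin(78°+40°) - sin(78°-40°)]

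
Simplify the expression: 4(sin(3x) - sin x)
4(sin(3x) - sin x) = 4(2 cos(2x) sin x) (using Sum-to-product)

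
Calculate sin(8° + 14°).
sin(8° + 14°) = sin 8° cos 14° + cos 8° sin 14° = 0.3746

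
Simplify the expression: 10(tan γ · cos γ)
10(tan γ · cos γ) = 10(sin γ) (using Quotient identity)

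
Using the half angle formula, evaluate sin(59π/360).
sin(59π/360) = √((1 - cos 59π/180)/2) = 0.4924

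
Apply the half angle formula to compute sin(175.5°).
sin(175.5°) = √((1 - cos 351°)/2) = 0.07846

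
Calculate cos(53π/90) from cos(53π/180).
cos(53π/90) = cos²53π/180 - sin²53π/180 = -0.2756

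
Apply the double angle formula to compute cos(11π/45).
cos(11π/45) = cos²11π/90 - sin²11π/90 = 0.7193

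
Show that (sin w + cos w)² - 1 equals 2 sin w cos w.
LHS = sin²w + 2 sin w cos w + cos²w - 1 = (sin²w + cos²w) + 2 sin w cos w - 1 = 1 + 2 sin w cos w - 1 = 2 sin w cos w = RHS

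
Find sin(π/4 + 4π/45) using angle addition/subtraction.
sin(π/4 + 4π/45) = sin π/4 cos 4π/45 + cos π/4 sin 4π/45 = 0.8746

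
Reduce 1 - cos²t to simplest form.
1 - cos²t = sin²t (using Pythagorean identity)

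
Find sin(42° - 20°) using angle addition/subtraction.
sin(42° - 20°) = sin 42° cos 20° - cos 42° sin 20° = 0.3746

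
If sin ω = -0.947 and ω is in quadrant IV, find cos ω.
cos ω = 0.3212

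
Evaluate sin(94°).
sin(94°) = 0.9976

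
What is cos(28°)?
cos(28°) = 0.8829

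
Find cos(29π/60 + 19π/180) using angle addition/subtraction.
cos(29π/60 + 19π/180) = cos 29π/60 cos 19π/180 - sin 29π/60 sin 19π/180 = -0.2756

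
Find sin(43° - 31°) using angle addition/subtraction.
sin(43° - 31°) = sin 43° cos 31° - cos 43° sin 31° = 0.2079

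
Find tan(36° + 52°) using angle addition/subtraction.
tan(36° + 52°) = (tan 36° + tan 52°)/(1 - tan 36° tan 52°) = 28.64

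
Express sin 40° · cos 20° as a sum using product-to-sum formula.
sin 40° cos 20° = (1/2)[sin(40°+20°) + sin(40°-20°)]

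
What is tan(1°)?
tan(1°) = 0.01746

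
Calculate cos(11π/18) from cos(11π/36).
cos(11π/18) = cos²11π/36 - sin²11π/36 = -0.342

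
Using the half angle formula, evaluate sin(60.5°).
sin(60.5°) = √((1 - cos 121°)/2) = 0.8704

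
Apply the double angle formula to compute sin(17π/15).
sin(17π/15) = 2 sin 17π/30 cos 17π/30 = -0.4067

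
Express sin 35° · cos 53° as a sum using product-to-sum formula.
sin 35° cos 53° = (1/2)[sin(35°+53°) + sin(35°-53°)]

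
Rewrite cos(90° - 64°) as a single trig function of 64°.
cos(90° - 64°) = sin(64°)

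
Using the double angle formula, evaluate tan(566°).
tan(566°) = 2 tan 283° / (1 - tan²283°) = 0.4877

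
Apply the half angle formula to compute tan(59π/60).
tan(59π/60) = sin 59π/30 / (1 + cos 59π/30) = -0.05241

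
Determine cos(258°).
cos(258°) = -0.2079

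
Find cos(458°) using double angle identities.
cos(458°) = cos²229° - sin²229° = -0.1392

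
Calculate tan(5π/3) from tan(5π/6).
tan(5π/3) = 2 tan 5π/6 / (1 - tan²5π/6) = -√3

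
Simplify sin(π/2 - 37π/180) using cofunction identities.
sin(π/2 - 37π/180) = cos(37π/180)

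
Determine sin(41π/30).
sin(41π/30) = -0.9135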